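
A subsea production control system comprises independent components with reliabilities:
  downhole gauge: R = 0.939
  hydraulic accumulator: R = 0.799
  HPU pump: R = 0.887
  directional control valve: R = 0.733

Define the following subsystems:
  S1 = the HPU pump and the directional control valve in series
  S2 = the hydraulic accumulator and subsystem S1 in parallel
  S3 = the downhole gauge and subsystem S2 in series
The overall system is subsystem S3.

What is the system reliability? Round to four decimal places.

0.8730

Series (HPU pump and directional control valve): 0.887000 × 0.733000 = 0.650171
Parallel (hydraulic accumulator and [0.650171]): 1 − (1 − 0.799000)(1 − 0.650171) = 0.929684
Series (downhole gauge and [0.929684]): 0.939000 × 0.929684 = 0.8730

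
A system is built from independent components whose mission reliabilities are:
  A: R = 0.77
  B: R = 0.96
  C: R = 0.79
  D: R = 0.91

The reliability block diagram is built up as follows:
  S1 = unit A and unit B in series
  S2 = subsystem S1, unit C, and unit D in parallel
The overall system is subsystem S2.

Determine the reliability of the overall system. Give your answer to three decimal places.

0.995

Series (A and B): 0.77000 × 0.96000 = 0.73920
Parallel ([0.73920], C, and D): 1 − (1 − 0.73920)(1 − 0.79000)(1 − 0.91000) = 0.995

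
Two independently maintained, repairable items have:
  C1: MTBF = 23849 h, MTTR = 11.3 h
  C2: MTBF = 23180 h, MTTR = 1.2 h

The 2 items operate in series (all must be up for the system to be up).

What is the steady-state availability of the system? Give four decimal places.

A(C1) = MTBF/(MTBF+MTTR) = 23849/(23849+11.3) = 0.999526
A(C2) = MTBF/(MTBF+MTTR) = 23180/(23180+1.2) = 0.999948
Series availability: 0.999526 × 0.999948 = 0.9995

0.9995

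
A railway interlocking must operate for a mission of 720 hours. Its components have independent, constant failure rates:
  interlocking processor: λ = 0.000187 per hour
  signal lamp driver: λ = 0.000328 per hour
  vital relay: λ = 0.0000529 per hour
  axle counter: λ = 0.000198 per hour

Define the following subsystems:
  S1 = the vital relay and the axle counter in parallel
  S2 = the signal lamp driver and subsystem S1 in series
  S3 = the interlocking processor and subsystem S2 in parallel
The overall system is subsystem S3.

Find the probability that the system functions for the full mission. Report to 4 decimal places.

0.9730

R(interlocking processor) = exp(−0.000187 × 720) = 0.874031
R(signal lamp driver) = exp(−0.000328 × 720) = 0.789654
R(vital relay) = exp(−0.0000529 × 720) = 0.962628
R(axle counter) = exp(−0.000198 × 720) = 0.867136
Parallel (vital relay and axle counter): 1 − (1 − 0.962628)(1 − 0.867136) = 0.995035
Series (signal lamp driver and [0.995035]): 0.789654 × 0.995035 = 0.785733
Parallel (interlocking processor and [0.785733]): 1 − (1 − 0.874031)(1 − 0.785733) = 0.9730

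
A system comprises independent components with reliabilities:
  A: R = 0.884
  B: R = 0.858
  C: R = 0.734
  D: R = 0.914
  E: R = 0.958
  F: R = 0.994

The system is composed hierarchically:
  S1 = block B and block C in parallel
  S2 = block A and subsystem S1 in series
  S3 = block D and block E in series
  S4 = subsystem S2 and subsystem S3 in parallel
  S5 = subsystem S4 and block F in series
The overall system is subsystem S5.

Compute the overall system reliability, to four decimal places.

0.9755

Parallel (B and C): 1 − (1 − 0.858000)(1 − 0.734000) = 0.962228
Series (A and [0.962228]): 0.884000 × 0.962228 = 0.850610
Series (D and E): 0.914000 × 0.958000 = 0.875612
Parallel ([0.850610] and [0.875612]): 1 − (1 − 0.850610)(1 − 0.875612) = 0.981418
Series ([0.981418] and F): 0.981418 × 0.994000 = 0.9755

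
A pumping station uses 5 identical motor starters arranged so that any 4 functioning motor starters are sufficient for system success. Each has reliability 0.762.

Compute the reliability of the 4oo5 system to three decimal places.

R = Σ_{i=4}^{5} C(5,i) p^i (1−p)^{5−i} with p = 0.762
C(5,4)·0.762^4·0.238^1 = 0.40121
C(5,5)·0.762^5·0.238^0 = 0.25691
Sum = 0.658

0.658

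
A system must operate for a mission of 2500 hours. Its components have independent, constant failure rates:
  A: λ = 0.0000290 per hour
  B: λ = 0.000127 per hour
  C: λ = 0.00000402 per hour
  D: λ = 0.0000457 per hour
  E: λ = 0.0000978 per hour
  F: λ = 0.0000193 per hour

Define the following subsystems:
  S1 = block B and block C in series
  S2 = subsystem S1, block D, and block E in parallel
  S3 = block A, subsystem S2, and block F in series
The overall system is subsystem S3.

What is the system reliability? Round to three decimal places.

R(A) = exp(−0.0000290 × 2500) = 0.93007
R(B) = exp(−0.000127 × 2500) = 0.72797
R(C) = exp(−0.00000402 × 2500) = 0.99000
R(D) = exp(−0.0000457 × 2500) = 0.89203
R(E) = exp(−0.0000978 × 2500) = 0.78310
R(F) = exp(−0.0000193 × 2500) = 0.95290
Series (B and C): 0.72797 × 0.99000 = 0.72069
Parallel ([0.72069], D, and E): 1 − (1 − 0.72069)(1 − 0.89203)(1 − 0.78310) = 0.99346
Series (A, [0.99346], and F): 0.93007 × 0.99346 × 0.95290 = 0.880

0.880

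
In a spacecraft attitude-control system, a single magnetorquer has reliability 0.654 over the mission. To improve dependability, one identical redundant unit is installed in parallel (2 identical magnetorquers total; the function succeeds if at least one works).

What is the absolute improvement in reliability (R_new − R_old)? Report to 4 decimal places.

0.2263

R_before = 0.654
R_after = 1 − (1 − 0.654)^2 = 0.8803
ΔR = 0.8803 − 0.654 = 0.2263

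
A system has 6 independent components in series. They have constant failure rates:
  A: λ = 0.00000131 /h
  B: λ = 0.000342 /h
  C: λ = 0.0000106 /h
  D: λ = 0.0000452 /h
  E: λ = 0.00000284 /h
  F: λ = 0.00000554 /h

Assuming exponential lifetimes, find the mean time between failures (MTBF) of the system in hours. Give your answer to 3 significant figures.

2450

Series of exponential components: λ_sys = Σ λ_i
λ_sys = 0.00000131 + 0.000342 + 0.0000106 + 0.0000452 + 0.00000284 + 0.00000554 = 4.0749e-04 /h
MTBF = 1 / λ_sys = 2450 h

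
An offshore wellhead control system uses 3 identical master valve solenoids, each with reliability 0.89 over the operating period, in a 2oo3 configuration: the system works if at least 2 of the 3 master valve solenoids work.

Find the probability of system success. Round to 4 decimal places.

0.9664

R = Σ_{i=2}^{3} C(3,i) p^i (1−p)^{3−i} with p = 0.89
C(3,2)·0.89^2·0.11^1 = 0.261393
C(3,3)·0.89^3·0.11^0 = 0.704969
Sum = 0.9664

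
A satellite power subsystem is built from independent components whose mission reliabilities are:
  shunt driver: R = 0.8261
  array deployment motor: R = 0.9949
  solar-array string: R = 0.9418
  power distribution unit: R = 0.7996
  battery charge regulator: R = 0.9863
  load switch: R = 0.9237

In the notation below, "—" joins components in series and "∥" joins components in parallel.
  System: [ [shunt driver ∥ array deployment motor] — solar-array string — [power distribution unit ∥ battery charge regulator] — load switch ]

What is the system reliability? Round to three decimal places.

0.867

Parallel (shunt driver and array deployment motor): 1 − (1 − 0.82610)(1 − 0.99490) = 0.99911
Parallel (power distribution unit and battery charge regulator): 1 − (1 − 0.79960)(1 − 0.98630) = 0.99725
Series ([0.99911], solar-array string, [0.99725], and load switch): 0.99911 × 0.94180 × 0.99725 × 0.92370 = 0.867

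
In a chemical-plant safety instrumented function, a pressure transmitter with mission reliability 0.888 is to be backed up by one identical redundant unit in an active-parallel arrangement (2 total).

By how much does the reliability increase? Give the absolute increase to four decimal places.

R_before = 0.888
R_after = 1 − (1 − 0.888)^2 = 0.9875
ΔR = 0.9875 − 0.888 = 0.0995

0.0995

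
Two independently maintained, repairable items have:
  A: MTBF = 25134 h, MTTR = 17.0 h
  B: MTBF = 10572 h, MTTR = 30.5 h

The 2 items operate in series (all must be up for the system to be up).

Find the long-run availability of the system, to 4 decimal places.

A(A) = MTBF/(MTBF+MTTR) = 25134/(25134+17.0) = 0.999324
A(B) = MTBF/(MTBF+MTTR) = 10572/(10572+30.5) = 0.997123
Series availability: 0.999324 × 0.997123 = 0.9964

0.9964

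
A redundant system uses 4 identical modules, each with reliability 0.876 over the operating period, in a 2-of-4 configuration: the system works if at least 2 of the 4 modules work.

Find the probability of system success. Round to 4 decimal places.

R = Σ_{i=2}^{4} C(4,i) p^i (1−p)^{4−i} with p = 0.876
C(4,2)·0.876^2·0.124^2 = 0.070795
C(4,3)·0.876^3·0.124^1 = 0.333422
C(4,4)·0.876^4·0.124^0 = 0.588866
Sum = 0.9931

0.9931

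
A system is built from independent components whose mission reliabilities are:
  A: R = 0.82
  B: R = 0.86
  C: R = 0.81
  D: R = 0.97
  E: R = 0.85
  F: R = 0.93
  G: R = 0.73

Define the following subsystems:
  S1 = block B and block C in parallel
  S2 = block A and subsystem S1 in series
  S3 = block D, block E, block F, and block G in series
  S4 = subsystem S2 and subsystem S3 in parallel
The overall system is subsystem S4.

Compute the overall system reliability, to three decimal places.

Parallel (B and C): 1 − (1 − 0.86000)(1 − 0.81000) = 0.97340
Series (A and [0.97340]): 0.82000 × 0.97340 = 0.79819
Series (D, E, F, and G): 0.97000 × 0.85000 × 0.93000 × 0.73000 = 0.55975
Parallel ([0.79819] and [0.55975]): 1 − (1 − 0.79819)(1 − 0.55975) = 0.911

0.911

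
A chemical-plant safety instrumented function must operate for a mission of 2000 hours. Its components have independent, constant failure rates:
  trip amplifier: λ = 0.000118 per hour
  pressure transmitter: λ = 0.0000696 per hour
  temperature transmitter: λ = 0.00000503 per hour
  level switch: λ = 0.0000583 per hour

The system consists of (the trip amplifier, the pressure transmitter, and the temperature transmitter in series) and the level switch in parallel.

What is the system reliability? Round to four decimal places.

R(trip amplifier) = exp(−0.000118 × 2000) = 0.789781
R(pressure transmitter) = exp(−0.0000696 × 2000) = 0.870054
R(temperature transmitter) = exp(−0.00000503 × 2000) = 0.989990
R(level switch) = exp(−0.0000583 × 2000) = 0.889941
Series (trip amplifier, pressure transmitter, and temperature transmitter): 0.789781 × 0.870054 × 0.989990 = 0.680274
Parallel ([0.680274] and level switch): 1 − (1 − 0.680274)(1 − 0.889941) = 0.9648

0.9648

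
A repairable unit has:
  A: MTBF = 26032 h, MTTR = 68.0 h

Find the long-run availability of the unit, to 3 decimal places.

A(A) = MTBF/(MTBF+MTTR) = 26032/(26032+68.0) = 0.997

0.997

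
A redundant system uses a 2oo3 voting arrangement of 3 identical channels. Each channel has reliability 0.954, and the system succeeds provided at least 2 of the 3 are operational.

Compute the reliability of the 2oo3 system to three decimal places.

R = Σ_{i=2}^{3} C(3,i) p^i (1−p)^{3−i} with p = 0.954
C(3,2)·0.954^2·0.046^1 = 0.12560
C(3,3)·0.954^3·0.046^0 = 0.86825
Sum = 0.994

0.994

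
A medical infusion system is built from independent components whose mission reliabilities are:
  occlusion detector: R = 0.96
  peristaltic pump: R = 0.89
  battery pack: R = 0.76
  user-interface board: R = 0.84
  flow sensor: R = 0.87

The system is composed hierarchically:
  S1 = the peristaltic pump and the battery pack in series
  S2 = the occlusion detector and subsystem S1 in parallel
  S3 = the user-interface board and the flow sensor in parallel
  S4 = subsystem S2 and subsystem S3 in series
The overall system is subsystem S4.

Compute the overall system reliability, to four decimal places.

0.9665

Series (peristaltic pump and battery pack): 0.890000 × 0.760000 = 0.676400
Parallel (occlusion detector and [0.676400]): 1 − (1 − 0.960000)(1 − 0.676400) = 0.987056
Parallel (user-interface board and flow sensor): 1 − (1 − 0.840000)(1 − 0.870000) = 0.979200
Series ([0.987056] and [0.979200]): 0.987056 × 0.979200 = 0.9665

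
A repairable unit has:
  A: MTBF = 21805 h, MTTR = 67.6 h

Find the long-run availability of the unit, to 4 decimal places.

A(A) = MTBF/(MTBF+MTTR) = 21805/(21805+67.6) = 0.9969

0.9969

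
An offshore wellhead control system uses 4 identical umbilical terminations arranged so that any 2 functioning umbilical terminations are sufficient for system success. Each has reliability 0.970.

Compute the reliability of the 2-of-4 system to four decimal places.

R = Σ_{i=2}^{4} C(4,i) p^i (1−p)^{4−i} with p = 0.970
C(4,2)·0.970^2·0.030^2 = 0.005081
C(4,3)·0.970^3·0.030^1 = 0.109521
C(4,4)·0.970^4·0.030^0 = 0.885293
Sum = 0.9999

0.9999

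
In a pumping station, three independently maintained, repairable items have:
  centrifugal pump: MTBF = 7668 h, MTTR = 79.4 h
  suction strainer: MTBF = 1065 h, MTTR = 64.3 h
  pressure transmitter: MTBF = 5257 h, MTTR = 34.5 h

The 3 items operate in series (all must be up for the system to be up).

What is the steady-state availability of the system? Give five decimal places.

A(centrifugal pump) = MTBF/(MTBF+MTTR) = 7668/(7668+79.4) = 0.989751
A(suction strainer) = MTBF/(MTBF+MTTR) = 1065/(1065+64.3) = 0.943062
A(pressure transmitter) = MTBF/(MTBF+MTTR) = 5257/(5257+34.5) = 0.993480
Series availability: 0.989751 × 0.943062 × 0.993480 = 0.92731

0.92731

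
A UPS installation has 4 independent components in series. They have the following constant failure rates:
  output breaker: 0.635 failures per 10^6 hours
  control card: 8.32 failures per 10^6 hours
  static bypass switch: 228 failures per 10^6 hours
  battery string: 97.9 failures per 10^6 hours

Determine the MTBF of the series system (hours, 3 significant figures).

2990

Series of exponential components: λ_sys = Σ λ_i
λ_sys = 0.000000635 + 0.00000832 + 0.000228 + 0.0000979 = 3.3486e-04 /h
MTBF = 1 / λ_sys = 2990 h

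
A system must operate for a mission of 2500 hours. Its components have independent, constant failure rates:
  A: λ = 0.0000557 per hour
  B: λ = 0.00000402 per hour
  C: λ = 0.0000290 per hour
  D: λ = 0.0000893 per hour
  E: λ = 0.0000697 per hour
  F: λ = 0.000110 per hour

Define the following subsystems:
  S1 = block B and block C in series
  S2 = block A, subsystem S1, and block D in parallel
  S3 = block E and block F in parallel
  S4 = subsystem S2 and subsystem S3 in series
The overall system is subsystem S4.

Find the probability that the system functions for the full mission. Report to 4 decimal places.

R(A) = exp(−0.0000557 × 2500) = 0.870010
R(B) = exp(−0.00000402 × 2500) = 0.990000
R(C) = exp(−0.0000290 × 2500) = 0.930066
R(D) = exp(−0.0000893 × 2500) = 0.799915
R(E) = exp(−0.0000697 × 2500) = 0.840087
R(F) = exp(−0.000110 × 2500) = 0.759572
Series (B and C): 0.990000 × 0.930066 = 0.920765
Parallel (A, [0.920765], and D): 1 − (1 − 0.870010)(1 − 0.920765)(1 − 0.799915) = 0.997939
Parallel (E and F): 1 − (1 − 0.840087)(1 − 0.759572) = 0.961552
Series ([0.997939] and [0.961552]): 0.997939 × 0.961552 = 0.9596

0.9596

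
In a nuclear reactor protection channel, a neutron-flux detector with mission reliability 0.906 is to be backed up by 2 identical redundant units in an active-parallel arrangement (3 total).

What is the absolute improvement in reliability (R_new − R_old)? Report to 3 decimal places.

R_before = 0.906
R_after = 1 − (1 − 0.906)^3 = 0.999
ΔR = 0.999 − 0.906 = 0.093

0.093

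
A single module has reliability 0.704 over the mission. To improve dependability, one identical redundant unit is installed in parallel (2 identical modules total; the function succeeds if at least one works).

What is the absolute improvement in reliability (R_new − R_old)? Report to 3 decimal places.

R_before = 0.704
R_after = 1 − (1 − 0.704)^2 = 0.912
ΔR = 0.912 − 0.704 = 0.208

0.208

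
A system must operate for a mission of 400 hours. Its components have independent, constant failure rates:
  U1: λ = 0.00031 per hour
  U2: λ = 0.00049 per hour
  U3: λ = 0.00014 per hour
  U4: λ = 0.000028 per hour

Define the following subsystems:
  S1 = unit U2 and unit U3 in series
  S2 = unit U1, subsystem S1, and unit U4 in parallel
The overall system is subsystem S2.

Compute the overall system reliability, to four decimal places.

R(U1) = exp(−0.00031 × 400) = 0.883380
R(U2) = exp(−0.00049 × 400) = 0.822012
R(U3) = exp(−0.00014 × 400) = 0.945539
R(U4) = exp(−0.000028 × 400) = 0.988862
Series (U2 and U3): 0.822012 × 0.945539 = 0.777244
Parallel (U1, [0.777244], and U4): 1 − (1 − 0.883380)(1 − 0.777244)(1 − 0.988862) = 0.9997

0.9997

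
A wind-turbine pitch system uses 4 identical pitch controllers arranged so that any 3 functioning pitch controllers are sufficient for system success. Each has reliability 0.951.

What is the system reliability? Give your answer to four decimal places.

R = Σ_{i=3}^{4} C(4,i) p^i (1−p)^{4−i} with p = 0.951
C(4,3)·0.951^3·0.049^1 = 0.168577
C(4,4)·0.951^4·0.049^0 = 0.817941
Sum = 0.9865

0.9865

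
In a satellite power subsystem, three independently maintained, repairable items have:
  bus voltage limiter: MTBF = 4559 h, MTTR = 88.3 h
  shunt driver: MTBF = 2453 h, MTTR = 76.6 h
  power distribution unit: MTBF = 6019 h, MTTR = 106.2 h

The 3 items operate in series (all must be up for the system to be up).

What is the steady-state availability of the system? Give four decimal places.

0.9348

A(bus voltage limiter) = MTBF/(MTBF+MTTR) = 4559/(4559+88.3) = 0.981000
A(shunt driver) = MTBF/(MTBF+MTTR) = 2453/(2453+76.6) = 0.969719
A(power distribution unit) = MTBF/(MTBF+MTTR) = 6019/(6019+106.2) = 0.982662
Series availability: 0.981000 × 0.969719 × 0.982662 = 0.9348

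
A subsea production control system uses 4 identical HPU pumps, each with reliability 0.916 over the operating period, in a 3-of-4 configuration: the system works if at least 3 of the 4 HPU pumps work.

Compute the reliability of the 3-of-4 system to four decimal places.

0.9623

R = Σ_{i=3}^{4} C(4,i) p^i (1−p)^{4−i} with p = 0.916
C(4,3)·0.916^3·0.084^1 = 0.258241
C(4,4)·0.916^4·0.084^0 = 0.704015
Sum = 0.9623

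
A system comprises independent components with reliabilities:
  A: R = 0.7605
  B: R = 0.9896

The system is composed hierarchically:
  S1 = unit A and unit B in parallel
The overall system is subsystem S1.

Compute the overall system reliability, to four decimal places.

0.9975

Parallel (A and B): 1 − (1 − 0.760500)(1 − 0.989600) = 0.9975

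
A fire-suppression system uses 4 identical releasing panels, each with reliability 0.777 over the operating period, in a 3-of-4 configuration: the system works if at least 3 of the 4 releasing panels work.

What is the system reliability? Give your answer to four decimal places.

R = Σ_{i=3}^{4} C(4,i) p^i (1−p)^{4−i} with p = 0.777
C(4,3)·0.777^3·0.223^1 = 0.418435
C(4,4)·0.777^4·0.223^0 = 0.364489
Sum = 0.7829

0.7829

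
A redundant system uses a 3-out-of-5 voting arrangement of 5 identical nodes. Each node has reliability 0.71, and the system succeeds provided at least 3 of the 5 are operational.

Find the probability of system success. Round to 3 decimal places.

0.850

R = Σ_{i=3}^{5} C(5,i) p^i (1−p)^{5−i} with p = 0.71
C(5,3)·0.71^3·0.29^2 = 0.30100
C(5,4)·0.71^4·0.29^1 = 0.36847
C(5,5)·0.71^5·0.29^0 = 0.18042
Sum = 0.850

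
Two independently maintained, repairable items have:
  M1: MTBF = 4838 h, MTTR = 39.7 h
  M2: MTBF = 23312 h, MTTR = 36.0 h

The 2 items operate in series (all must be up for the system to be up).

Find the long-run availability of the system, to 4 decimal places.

A(M1) = MTBF/(MTBF+MTTR) = 4838/(4838+39.7) = 0.991861
A(M2) = MTBF/(MTBF+MTTR) = 23312/(23312+36.0) = 0.998458
Series availability: 0.991861 × 0.998458 = 0.9903

0.9903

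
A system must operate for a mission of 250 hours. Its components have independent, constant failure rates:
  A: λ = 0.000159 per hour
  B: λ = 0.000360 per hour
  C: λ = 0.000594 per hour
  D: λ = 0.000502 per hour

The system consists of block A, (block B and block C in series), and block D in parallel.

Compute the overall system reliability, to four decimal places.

0.9990

R(A) = exp(−0.000159 × 250) = 0.961030
R(B) = exp(−0.000360 × 250) = 0.913931
R(C) = exp(−0.000594 × 250) = 0.862000
R(D) = exp(−0.000502 × 250) = 0.882056
Series (B and C): 0.913931 × 0.862000 = 0.787809
Parallel (A, [0.787809], and D): 1 − (1 − 0.961030)(1 − 0.787809)(1 − 0.882056) = 0.9990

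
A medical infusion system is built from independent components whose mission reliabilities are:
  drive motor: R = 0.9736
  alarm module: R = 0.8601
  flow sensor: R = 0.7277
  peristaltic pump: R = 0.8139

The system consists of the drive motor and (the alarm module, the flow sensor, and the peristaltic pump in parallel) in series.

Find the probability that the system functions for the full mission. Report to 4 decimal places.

Parallel (alarm module, flow sensor, and peristaltic pump): 1 − (1 − 0.860100)(1 − 0.727700)(1 − 0.813900) = 0.992911
Series (drive motor and [0.992911]): 0.973600 × 0.992911 = 0.9667

0.9667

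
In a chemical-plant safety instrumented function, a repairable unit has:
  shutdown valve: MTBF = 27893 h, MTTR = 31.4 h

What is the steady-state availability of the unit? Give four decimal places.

0.9989

A(shutdown valve) = MTBF/(MTBF+MTTR) = 27893/(27893+31.4) = 0.9989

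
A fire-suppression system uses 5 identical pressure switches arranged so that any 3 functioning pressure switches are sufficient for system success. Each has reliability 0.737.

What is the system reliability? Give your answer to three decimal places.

R = Σ_{i=3}^{5} C(5,i) p^i (1−p)^{5−i} with p = 0.737
C(5,3)·0.737^3·0.263^2 = 0.27689
C(5,4)·0.737^4·0.263^1 = 0.38797
C(5,5)·0.737^5·0.263^0 = 0.21744
Sum = 0.882

0.882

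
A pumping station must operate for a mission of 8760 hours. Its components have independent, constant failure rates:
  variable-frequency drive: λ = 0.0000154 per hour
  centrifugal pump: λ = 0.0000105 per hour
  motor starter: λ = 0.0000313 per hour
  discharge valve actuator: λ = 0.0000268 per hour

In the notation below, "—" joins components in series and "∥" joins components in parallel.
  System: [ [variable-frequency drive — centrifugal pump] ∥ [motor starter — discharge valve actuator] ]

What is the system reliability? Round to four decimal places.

0.9190

R(variable-frequency drive) = exp(−0.0000154 × 8760) = 0.873800
R(centrifugal pump) = exp(−0.0000105 × 8760) = 0.912123
R(motor starter) = exp(−0.0000313 × 8760) = 0.760189
R(discharge valve actuator) = exp(−0.0000268 × 8760) = 0.790754
Series (variable-frequency drive and centrifugal pump): 0.873800 × 0.912123 = 0.797013
Series (motor starter and discharge valve actuator): 0.760189 × 0.790754 = 0.601122
Parallel ([0.797013] and [0.601122]): 1 − (1 − 0.797013)(1 − 0.601122) = 0.9190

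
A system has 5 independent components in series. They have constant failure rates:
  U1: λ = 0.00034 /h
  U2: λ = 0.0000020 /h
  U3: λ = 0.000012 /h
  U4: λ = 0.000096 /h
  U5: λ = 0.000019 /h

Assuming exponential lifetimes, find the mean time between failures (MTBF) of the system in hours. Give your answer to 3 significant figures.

Series of exponential components: λ_sys = Σ λ_i
λ_sys = 0.00034 + 0.0000020 + 0.000012 + 0.000096 + 0.000019 = 4.6900e-04 /h
MTBF = 1 / λ_sys = 2130 h

2130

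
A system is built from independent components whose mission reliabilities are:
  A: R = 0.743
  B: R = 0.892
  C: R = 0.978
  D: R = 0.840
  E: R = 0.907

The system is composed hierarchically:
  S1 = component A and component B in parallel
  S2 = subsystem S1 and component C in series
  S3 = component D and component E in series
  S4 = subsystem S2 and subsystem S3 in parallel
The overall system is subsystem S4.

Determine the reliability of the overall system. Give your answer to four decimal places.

Parallel (A and B): 1 − (1 − 0.743000)(1 − 0.892000) = 0.972244
Series ([0.972244] and C): 0.972244 × 0.978000 = 0.950855
Series (D and E): 0.840000 × 0.907000 = 0.761880
Parallel ([0.950855] and [0.761880]): 1 − (1 − 0.950855)(1 − 0.761880) = 0.9883

0.9883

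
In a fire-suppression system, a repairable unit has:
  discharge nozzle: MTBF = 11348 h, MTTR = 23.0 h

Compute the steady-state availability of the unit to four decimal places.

A(discharge nozzle) = MTBF/(MTBF+MTTR) = 11348/(11348+23.0) = 0.9980

0.9980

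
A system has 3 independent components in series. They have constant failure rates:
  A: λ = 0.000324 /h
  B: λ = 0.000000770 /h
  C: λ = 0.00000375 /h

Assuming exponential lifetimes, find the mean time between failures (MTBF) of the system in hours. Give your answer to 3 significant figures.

3040

Series of exponential components: λ_sys = Σ λ_i
λ_sys = 0.000324 + 0.000000770 + 0.00000375 = 3.2852e-04 /h
MTBF = 1 / λ_sys = 3040 h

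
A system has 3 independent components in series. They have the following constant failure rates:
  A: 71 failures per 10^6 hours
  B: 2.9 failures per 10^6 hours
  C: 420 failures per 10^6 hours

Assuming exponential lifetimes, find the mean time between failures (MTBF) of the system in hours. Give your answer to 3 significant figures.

Series of exponential components: λ_sys = Σ λ_i
λ_sys = 0.000071 + 0.0000029 + 0.00042 = 4.9390e-04 /h
MTBF = 1 / λ_sys = 2020 h

2020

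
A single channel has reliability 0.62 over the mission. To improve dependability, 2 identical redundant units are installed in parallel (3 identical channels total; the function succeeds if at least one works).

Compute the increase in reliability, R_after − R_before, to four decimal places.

0.3251

R_before = 0.62
R_after = 1 − (1 − 0.62)^3 = 0.9451
ΔR = 0.9451 − 0.62 = 0.3251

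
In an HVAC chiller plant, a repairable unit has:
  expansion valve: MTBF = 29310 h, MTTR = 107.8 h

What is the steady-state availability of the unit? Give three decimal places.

A(expansion valve) = MTBF/(MTBF+MTTR) = 29310/(29310+107.8) = 0.996

0.996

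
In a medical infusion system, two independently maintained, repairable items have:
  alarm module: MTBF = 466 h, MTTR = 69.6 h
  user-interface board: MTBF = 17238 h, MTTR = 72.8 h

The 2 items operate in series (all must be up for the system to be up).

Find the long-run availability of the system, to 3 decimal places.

A(alarm module) = MTBF/(MTBF+MTTR) = 466/(466+69.6) = 0.870052
A(user-interface board) = MTBF/(MTBF+MTTR) = 17238/(17238+72.8) = 0.995795
Series availability: 0.870052 × 0.995795 = 0.866

0.866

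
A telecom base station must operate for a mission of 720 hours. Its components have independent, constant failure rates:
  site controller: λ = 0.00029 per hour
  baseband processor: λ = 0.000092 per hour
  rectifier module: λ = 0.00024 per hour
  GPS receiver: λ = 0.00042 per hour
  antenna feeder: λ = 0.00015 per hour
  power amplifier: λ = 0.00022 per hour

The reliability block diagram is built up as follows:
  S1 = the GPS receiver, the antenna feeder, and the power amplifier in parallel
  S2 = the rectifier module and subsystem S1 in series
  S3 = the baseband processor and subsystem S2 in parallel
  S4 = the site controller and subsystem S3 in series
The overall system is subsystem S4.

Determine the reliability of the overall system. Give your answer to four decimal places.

R(site controller) = exp(−0.00029 × 720) = 0.811558
R(baseband processor) = exp(−0.000092 × 720) = 0.935906
R(rectifier module) = exp(−0.00024 × 720) = 0.841306
R(GPS receiver) = exp(−0.00042 × 720) = 0.739042
R(antenna feeder) = exp(−0.00015 × 720) = 0.897628
R(power amplifier) = exp(−0.00022 × 720) = 0.853508
Parallel (GPS receiver, antenna feeder, and power amplifier): 1 − (1 − 0.739042)(1 − 0.897628)(1 − 0.853508) = 0.996086
Series (rectifier module and [0.996086]): 0.841306 × 0.996086 = 0.838013
Parallel (baseband processor and [0.838013]): 1 − (1 − 0.935906)(1 − 0.838013) = 0.989618
Series (site controller and [0.989618]): 0.811558 × 0.989618 = 0.8031

0.8031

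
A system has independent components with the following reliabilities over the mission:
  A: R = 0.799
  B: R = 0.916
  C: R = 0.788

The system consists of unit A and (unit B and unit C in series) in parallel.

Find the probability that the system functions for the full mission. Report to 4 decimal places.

Series (B and C): 0.916000 × 0.788000 = 0.721808
Parallel (A and [0.721808]): 1 − (1 − 0.799000)(1 − 0.721808) = 0.9441

0.9441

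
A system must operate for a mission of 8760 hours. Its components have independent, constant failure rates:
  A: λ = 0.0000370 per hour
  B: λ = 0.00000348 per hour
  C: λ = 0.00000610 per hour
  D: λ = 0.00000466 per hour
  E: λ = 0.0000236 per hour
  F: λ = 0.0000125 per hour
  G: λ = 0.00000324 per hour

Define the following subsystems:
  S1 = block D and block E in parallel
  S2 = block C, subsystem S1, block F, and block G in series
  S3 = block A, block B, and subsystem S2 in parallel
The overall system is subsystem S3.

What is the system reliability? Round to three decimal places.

R(A) = exp(−0.0000370 × 8760) = 0.72316
R(B) = exp(−0.00000348 × 8760) = 0.96998
R(C) = exp(−0.00000610 × 8760) = 0.94797
R(D) = exp(−0.00000466 × 8760) = 0.96000
R(E) = exp(−0.0000236 × 8760) = 0.81323
R(F) = exp(−0.0000125 × 8760) = 0.89628
R(G) = exp(−0.00000324 × 8760) = 0.97202
Parallel (D and E): 1 − (1 − 0.96000)(1 − 0.81323) = 0.99253
Series (C, [0.99253], F, and G): 0.94797 × 0.99253 × 0.89628 × 0.97202 = 0.81970
Parallel (A, B, and [0.81970]): 1 − (1 − 0.72316)(1 − 0.96998)(1 − 0.81970) = 0.999

0.999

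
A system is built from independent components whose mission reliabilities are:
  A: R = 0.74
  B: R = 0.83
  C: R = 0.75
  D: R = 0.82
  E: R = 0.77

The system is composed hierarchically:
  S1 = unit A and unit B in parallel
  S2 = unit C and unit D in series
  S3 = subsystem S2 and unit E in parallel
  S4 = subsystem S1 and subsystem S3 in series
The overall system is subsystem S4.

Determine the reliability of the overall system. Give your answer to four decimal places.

Parallel (A and B): 1 − (1 − 0.740000)(1 − 0.830000) = 0.955800
Series (C and D): 0.750000 × 0.820000 = 0.615000
Parallel ([0.615000] and E): 1 − (1 − 0.615000)(1 − 0.770000) = 0.911450
Series ([0.955800] and [0.911450]): 0.955800 × 0.911450 = 0.8712

0.8712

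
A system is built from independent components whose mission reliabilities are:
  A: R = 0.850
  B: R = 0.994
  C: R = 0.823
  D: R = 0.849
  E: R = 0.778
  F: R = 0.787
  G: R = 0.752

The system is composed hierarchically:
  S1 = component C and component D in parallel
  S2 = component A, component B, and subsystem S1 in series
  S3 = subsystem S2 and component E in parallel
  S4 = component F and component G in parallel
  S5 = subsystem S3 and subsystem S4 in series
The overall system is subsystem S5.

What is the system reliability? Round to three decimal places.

Parallel (C and D): 1 − (1 − 0.82300)(1 − 0.84900) = 0.97327
Series (A, B, and [0.97327]): 0.85000 × 0.99400 × 0.97327 = 0.82232
Parallel ([0.82232] and E): 1 − (1 − 0.82232)(1 − 0.77800) = 0.96056
Parallel (F and G): 1 − (1 − 0.78700)(1 − 0.75200) = 0.94718
Series ([0.96056] and [0.94718]): 0.96056 × 0.94718 = 0.910

0.910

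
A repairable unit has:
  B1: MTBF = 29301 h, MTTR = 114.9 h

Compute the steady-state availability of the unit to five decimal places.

0.99609

A(B1) = MTBF/(MTBF+MTTR) = 29301/(29301+114.9) = 0.99609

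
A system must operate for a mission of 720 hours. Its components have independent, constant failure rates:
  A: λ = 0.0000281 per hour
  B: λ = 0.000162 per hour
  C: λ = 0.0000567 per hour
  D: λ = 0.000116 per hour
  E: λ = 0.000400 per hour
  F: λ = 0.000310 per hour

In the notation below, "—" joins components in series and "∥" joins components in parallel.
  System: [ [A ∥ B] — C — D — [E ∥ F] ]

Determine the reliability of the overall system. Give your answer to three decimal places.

R(A) = exp(−0.0000281 × 720) = 0.97997
R(B) = exp(−0.000162 × 720) = 0.88991
R(C) = exp(−0.0000567 × 720) = 0.96000
R(D) = exp(−0.000116 × 720) = 0.91987
R(E) = exp(−0.000400 × 720) = 0.74976
R(F) = exp(−0.000310 × 720) = 0.79995
Parallel (A and B): 1 − (1 − 0.97997)(1 − 0.88991) = 0.99779
Parallel (E and F): 1 − (1 − 0.74976)(1 − 0.79995) = 0.94994
Series ([0.99779], C, D, and [0.94994]): 0.99779 × 0.96000 × 0.91987 × 0.94994 = 0.837

0.837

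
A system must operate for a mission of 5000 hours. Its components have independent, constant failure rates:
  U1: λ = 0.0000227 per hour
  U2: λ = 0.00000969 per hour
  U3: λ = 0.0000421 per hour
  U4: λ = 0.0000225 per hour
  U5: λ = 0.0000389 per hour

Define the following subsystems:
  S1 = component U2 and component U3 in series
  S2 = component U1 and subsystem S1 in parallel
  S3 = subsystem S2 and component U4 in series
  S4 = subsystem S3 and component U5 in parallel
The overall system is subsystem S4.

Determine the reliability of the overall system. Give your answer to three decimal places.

0.977

R(U1) = exp(−0.0000227 × 5000) = 0.89270
R(U2) = exp(−0.00000969 × 5000) = 0.95270
R(U3) = exp(−0.0000421 × 5000) = 0.81018
R(U4) = exp(−0.0000225 × 5000) = 0.89360
R(U5) = exp(−0.0000389 × 5000) = 0.82325
Series (U2 and U3): 0.95270 × 0.81018 = 0.77186
Parallel (U1 and [0.77186]): 1 − (1 − 0.89270)(1 − 0.77186) = 0.97552
Series ([0.97552] and U4): 0.97552 × 0.89360 = 0.87172
Parallel ([0.87172] and U5): 1 − (1 − 0.87172)(1 − 0.82325) = 0.977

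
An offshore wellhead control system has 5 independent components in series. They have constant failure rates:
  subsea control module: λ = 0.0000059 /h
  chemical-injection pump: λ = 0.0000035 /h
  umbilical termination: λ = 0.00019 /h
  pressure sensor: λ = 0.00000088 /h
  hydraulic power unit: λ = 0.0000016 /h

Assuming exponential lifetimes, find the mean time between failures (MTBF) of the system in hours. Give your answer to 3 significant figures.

4950

Series of exponential components: λ_sys = Σ λ_i
λ_sys = 0.0000059 + 0.0000035 + 0.00019 + 0.00000088 + 0.0000016 = 2.0188e-04 /h
MTBF = 1 / λ_sys = 4950 h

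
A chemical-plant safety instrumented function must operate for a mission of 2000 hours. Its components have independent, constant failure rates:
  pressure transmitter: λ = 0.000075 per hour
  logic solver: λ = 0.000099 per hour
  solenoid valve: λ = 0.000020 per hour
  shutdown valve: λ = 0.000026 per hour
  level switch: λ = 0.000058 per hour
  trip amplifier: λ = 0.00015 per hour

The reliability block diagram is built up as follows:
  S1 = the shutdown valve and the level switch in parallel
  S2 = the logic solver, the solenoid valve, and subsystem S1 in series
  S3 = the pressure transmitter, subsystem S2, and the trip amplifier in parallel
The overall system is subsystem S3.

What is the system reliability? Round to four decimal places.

0.9922

R(pressure transmitter) = exp(−0.000075 × 2000) = 0.860708
R(logic solver) = exp(−0.000099 × 2000) = 0.820370
R(solenoid valve) = exp(−0.000020 × 2000) = 0.960789
R(shutdown valve) = exp(−0.000026 × 2000) = 0.949329
R(level switch) = exp(−0.000058 × 2000) = 0.890475
R(trip amplifier) = exp(−0.00015 × 2000) = 0.740818
Parallel (shutdown valve and level switch): 1 − (1 − 0.949329)(1 − 0.890475) = 0.994450
Series (logic solver, solenoid valve, and [0.994450]): 0.820370 × 0.960789 × 0.994450 = 0.783828
Parallel (pressure transmitter, [0.783828], and trip amplifier): 1 − (1 − 0.860708)(1 − 0.783828)(1 − 0.740818) = 0.9922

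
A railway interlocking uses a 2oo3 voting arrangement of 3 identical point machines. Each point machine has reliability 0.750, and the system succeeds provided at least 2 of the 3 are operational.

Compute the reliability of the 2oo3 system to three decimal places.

0.844

R = Σ_{i=2}^{3} C(3,i) p^i (1−p)^{3−i} with p = 0.750
C(3,2)·0.750^2·0.250^1 = 0.42188
C(3,3)·0.750^3·0.250^0 = 0.42188
Sum = 0.844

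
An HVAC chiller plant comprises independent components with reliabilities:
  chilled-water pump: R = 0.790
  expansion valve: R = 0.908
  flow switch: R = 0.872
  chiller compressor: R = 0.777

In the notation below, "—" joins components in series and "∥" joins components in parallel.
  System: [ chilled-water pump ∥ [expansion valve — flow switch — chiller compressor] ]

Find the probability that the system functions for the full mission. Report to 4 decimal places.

Series (expansion valve, flow switch, and chiller compressor): 0.908000 × 0.872000 × 0.777000 = 0.615210
Parallel (chilled-water pump and [0.615210]): 1 − (1 − 0.790000)(1 − 0.615210) = 0.9192

0.9192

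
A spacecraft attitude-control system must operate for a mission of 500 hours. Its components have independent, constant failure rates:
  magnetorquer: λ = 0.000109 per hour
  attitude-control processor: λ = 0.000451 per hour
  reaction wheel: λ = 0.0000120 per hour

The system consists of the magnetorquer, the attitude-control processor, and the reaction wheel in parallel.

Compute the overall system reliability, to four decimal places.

R(magnetorquer) = exp(−0.000109 × 500) = 0.946959
R(attitude-control processor) = exp(−0.000451 × 500) = 0.798117
R(reaction wheel) = exp(−0.0000120 × 500) = 0.994018
Parallel (magnetorquer, attitude-control processor, and reaction wheel): 1 − (1 − 0.946959)(1 − 0.798117)(1 − 0.994018) = 0.9999

0.9999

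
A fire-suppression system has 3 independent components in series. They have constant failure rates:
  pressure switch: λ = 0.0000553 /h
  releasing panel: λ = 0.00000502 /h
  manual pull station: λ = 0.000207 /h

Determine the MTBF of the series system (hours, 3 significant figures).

3740

Series of exponential components: λ_sys = Σ λ_i
λ_sys = 0.0000553 + 0.00000502 + 0.000207 = 2.6732e-04 /h
MTBF = 1 / λ_sys = 3740 h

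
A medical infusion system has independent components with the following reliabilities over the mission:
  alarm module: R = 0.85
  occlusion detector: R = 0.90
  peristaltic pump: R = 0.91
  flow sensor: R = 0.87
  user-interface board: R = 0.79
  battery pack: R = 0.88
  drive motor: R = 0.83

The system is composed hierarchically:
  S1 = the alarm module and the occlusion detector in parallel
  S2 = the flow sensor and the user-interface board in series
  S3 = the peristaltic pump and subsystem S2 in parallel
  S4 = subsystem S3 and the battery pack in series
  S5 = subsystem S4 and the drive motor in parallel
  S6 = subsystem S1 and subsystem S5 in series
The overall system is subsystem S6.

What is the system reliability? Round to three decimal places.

0.961

Parallel (alarm module and occlusion detector): 1 − (1 − 0.85000)(1 − 0.90000) = 0.98500
Series (flow sensor and user-interface board): 0.87000 × 0.79000 = 0.68730
Parallel (peristaltic pump and [0.68730]): 1 − (1 − 0.91000)(1 − 0.68730) = 0.97186
Series ([0.97186] and battery pack): 0.97186 × 0.88000 = 0.85524
Parallel ([0.85524] and drive motor): 1 − (1 − 0.85524)(1 − 0.83000) = 0.97539
Series ([0.98500] and [0.97539]): 0.98500 × 0.97539 = 0.961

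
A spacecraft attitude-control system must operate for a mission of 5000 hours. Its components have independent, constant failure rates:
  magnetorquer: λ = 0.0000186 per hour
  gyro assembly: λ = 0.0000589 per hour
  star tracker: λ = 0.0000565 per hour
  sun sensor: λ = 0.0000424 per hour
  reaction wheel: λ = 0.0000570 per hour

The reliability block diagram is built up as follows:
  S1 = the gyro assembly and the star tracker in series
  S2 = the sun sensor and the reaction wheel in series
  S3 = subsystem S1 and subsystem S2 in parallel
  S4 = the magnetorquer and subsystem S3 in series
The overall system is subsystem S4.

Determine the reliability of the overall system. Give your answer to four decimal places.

R(magnetorquer) = exp(−0.0000186 × 5000) = 0.911194
R(gyro assembly) = exp(−0.0000589 × 5000) = 0.744904
R(star tracker) = exp(−0.0000565 × 5000) = 0.753897
R(sun sensor) = exp(−0.0000424 × 5000) = 0.808965
R(reaction wheel) = exp(−0.0000570 × 5000) = 0.752014
Series (gyro assembly and star tracker): 0.744904 × 0.753897 = 0.561581
Series (sun sensor and reaction wheel): 0.808965 × 0.752014 = 0.608353
Parallel ([0.561581] and [0.608353]): 1 − (1 − 0.561581)(1 − 0.608353) = 0.828295
Series (magnetorquer and [0.828295]): 0.911194 × 0.828295 = 0.7547

0.7547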